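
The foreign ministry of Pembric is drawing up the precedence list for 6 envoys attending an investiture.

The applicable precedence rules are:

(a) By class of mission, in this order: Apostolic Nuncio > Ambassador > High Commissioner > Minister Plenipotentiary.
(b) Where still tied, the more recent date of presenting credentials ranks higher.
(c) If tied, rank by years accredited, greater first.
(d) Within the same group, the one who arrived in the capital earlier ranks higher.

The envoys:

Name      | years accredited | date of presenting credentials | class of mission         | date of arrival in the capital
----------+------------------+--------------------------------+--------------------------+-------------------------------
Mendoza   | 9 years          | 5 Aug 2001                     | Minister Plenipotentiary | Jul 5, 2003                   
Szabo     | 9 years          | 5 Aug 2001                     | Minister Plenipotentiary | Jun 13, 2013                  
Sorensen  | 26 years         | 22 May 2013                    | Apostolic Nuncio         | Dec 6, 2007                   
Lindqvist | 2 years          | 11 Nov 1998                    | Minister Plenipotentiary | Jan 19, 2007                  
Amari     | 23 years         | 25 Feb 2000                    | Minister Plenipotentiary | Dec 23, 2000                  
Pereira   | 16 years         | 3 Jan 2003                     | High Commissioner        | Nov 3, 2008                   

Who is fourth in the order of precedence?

Szabo

By class of mission: Sorensen (Apostolic Nuncio); then Pereira (High Commissioner); then Mendoza, Szabo, Amari and Lindqvist (Minister Plenipotentiary).
Among Mendoza, Szabo, Amari and Lindqvist, by date of presenting credentials (later first): Mendoza and Szabo (5 Aug 2001) before Amari (25 Feb 2000) before Lindqvist (11 Nov 1998).
Mendoza and Szabo both have years accredited 9 years, so the next rule applies.
Among Mendoza and Szabo, by date of arrival in the capital (earlier first): Mendoza (Jul 5, 2003) before Szabo (Jun 13, 2013).
Order: Sorensen, Pereira, Mendoza, Szabo, Amari, Lindqvist.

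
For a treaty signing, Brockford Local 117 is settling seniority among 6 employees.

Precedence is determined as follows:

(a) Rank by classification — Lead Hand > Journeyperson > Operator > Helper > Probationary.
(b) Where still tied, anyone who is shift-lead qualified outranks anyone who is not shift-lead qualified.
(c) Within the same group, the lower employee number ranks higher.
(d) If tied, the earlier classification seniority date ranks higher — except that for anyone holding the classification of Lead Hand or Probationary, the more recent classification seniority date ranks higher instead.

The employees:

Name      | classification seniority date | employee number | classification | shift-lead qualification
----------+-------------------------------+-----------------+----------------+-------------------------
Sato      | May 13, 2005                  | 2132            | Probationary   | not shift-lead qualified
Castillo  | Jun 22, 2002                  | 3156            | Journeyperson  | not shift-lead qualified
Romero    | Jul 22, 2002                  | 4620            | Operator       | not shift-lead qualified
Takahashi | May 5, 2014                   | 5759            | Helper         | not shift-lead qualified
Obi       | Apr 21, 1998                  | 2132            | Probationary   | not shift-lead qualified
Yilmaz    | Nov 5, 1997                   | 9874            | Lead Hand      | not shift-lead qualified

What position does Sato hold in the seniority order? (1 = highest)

5

By classification: Yilmaz (Lead Hand); then Castillo (Journeyperson); then Romero (Operator); then Takahashi (Helper); then Sato and Obi (Probationary).
Sato and Obi are each not shift-lead qualified, so the next rule applies.
Sato and Obi both have employee number 2132, so the next rule applies.
Among Sato and Obi, by classification seniority date (later first) (reversed rule for this group): Sato (May 13, 2005) before Obi (Apr 21, 1998).
Order: Yilmaz, Castillo, Romero, Takahashi, Sato, Obi. So position 5.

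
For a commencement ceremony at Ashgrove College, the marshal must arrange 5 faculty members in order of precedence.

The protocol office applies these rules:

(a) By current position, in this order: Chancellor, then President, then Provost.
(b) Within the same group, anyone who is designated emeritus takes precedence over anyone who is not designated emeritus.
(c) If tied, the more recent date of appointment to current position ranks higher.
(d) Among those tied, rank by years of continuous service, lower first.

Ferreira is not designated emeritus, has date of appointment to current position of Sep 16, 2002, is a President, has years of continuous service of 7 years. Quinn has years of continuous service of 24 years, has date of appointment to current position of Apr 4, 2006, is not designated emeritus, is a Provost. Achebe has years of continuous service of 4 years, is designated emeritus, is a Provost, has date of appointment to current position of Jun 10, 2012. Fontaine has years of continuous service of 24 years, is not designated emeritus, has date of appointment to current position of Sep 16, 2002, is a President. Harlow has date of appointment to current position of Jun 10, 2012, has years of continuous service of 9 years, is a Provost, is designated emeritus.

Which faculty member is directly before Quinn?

By current position: Ferreira and Fontaine (President); then Achebe, Harlow and Quinn (Provost).
Ferreira and Fontaine are each not designated emeritus, so the next rule applies.
Ferreira and Fontaine both have date of appointment to current position Sep 16, 2002, so the next rule applies.
Among Ferreira and Fontaine, by years of continuous service (lower first): Ferreira (7 years) before Fontaine (24 years).
Among Achebe, Harlow and Quinn, designated emeritus before not designated emeritus: Achebe and Harlow (designated emeritus) before Quinn (not designated emeritus).
Achebe and Harlow both have date of appointment to current position Jun 10, 2012, so the next rule applies.
Among Achebe and Harlow, by years of continuous service (lower first): Achebe (4 years) before Harlow (9 years).
Order: Ferreira, Fontaine, Achebe, Harlow, Quinn.

Harlow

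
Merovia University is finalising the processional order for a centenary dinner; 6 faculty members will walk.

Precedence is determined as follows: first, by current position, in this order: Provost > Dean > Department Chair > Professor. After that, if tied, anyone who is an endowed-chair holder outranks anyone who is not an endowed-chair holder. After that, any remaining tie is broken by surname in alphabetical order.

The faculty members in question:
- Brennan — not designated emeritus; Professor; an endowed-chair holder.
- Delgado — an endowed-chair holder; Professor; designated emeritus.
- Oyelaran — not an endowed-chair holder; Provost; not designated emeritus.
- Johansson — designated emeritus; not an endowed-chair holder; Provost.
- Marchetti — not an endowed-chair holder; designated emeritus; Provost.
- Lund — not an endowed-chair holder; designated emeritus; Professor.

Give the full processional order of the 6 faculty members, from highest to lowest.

By current position: Johansson, Marchetti and Oyelaran (Provost); then Brennan, Delgado and Lund (Professor).
Johansson, Marchetti and Oyelaran are each not an endowed-chair holder, so the next rule applies.
Among Johansson, Marchetti and Oyelaran, alphabetically by surname: Johansson before Marchetti before Oyelaran.
Among Brennan, Delgado and Lund, an endowed-chair holder before not an endowed-chair holder: Brennan and Delgado (an endowed-chair holder) before Lund (not an endowed-chair holder).
Among Brennan and Delgado, alphabetically by surname: Brennan before Delgado.
Full order: Johansson, Marchetti, Oyelaran, Brennan, Delgado, Lund.

Johansson, Marchetti, Oyelaran, Brennan, Delgado, Lund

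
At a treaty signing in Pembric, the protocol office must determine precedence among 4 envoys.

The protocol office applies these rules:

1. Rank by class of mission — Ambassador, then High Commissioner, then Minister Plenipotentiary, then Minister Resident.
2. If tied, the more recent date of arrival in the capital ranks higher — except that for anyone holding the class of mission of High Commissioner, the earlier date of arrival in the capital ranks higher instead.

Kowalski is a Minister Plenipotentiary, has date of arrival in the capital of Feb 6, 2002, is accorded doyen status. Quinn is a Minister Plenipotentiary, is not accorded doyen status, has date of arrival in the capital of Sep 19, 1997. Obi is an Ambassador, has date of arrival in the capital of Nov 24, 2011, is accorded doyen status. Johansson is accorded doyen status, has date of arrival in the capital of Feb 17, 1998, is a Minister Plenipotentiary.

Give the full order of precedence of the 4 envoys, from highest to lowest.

By class of mission: Obi (Ambassador); then Kowalski, Johansson and Quinn (Minister Plenipotentiary).
Among Kowalski, Johansson and Quinn, by date of arrival in the capital (later first): Kowalski (Feb 6, 2002) before Johansson (Feb 17, 1998) before Quinn (Sep 19, 1997).
Full order: Obi, Kowalski, Johansson, Quinn.

Obi, Kowalski, Johansson, Quinn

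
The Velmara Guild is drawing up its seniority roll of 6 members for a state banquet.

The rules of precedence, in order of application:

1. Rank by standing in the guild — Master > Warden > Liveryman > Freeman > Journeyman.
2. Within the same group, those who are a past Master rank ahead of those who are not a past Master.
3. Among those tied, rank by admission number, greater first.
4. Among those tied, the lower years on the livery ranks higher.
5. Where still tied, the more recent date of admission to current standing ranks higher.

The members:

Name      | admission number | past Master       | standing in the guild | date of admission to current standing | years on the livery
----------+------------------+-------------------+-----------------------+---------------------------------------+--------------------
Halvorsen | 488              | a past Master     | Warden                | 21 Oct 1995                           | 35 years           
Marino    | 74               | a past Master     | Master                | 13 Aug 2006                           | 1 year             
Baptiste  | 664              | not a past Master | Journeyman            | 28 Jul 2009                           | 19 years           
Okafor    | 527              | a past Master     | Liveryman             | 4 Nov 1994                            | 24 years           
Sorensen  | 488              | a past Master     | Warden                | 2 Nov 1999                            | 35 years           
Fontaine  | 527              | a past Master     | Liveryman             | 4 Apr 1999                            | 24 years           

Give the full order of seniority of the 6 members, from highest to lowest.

Marino, Sorensen, Halvorsen, Fontaine, Okafor, Baptiste

By standing in the guild: Marino (Master); then Sorensen and Halvorsen (Warden); then Fontaine and Okafor (Liveryman); then Baptiste (Journeyman).
Sorensen and Halvorsen are each a past Master, so the next rule applies.
Sorensen and Halvorsen both have admission number 488, so the next rule applies.
Sorensen and Halvorsen both have years on the livery 35 years, so the next rule applies.
Among Sorensen and Halvorsen, by date of admission to current standing (later first): Sorensen (2 Nov 1999) before Halvorsen (21 Oct 1995).
Fontaine and Okafor are each a past Master, so the next rule applies.
Fontaine and Okafor both have admission number 527, so the next rule applies.
Fontaine and Okafor both have years on the livery 24 years, so the next rule applies.
Among Fontaine and Okafor, by date of admission to current standing (later first): Fontaine (4 Apr 1999) before Okafor (4 Nov 1994).
Full order: Marino, Sorensen, Halvorsen, Fontaine, Okafor, Baptiste.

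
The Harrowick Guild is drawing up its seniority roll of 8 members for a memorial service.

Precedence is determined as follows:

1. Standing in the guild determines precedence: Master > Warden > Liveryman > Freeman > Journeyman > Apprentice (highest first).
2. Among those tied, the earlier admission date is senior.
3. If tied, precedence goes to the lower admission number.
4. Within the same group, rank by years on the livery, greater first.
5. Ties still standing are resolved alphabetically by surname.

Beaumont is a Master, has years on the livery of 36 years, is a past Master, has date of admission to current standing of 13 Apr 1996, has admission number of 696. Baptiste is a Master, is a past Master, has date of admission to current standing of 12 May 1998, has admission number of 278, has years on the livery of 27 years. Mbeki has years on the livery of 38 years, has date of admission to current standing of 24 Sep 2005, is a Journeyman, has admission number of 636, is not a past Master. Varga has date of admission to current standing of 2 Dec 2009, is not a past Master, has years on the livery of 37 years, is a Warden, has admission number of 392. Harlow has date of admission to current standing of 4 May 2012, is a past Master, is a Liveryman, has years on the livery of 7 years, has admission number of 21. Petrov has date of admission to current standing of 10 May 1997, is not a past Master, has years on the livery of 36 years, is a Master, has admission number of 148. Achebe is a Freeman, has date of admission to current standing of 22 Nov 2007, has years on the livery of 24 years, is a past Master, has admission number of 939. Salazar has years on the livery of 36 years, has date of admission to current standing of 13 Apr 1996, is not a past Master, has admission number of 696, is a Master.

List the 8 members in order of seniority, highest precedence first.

Beaumont, Salazar, Petrov, Baptiste, Varga, Harlow, Achebe, Mbeki

By standing in the guild: Beaumont, Salazar, Petrov and Baptiste (Master); then Varga (Warden); then Harlow (Liveryman); then Achebe (Freeman); then Mbeki (Journeyman).
Among Beaumont, Salazar, Petrov and Baptiste, by date of admission to current standing (earlier first): Beaumont and Salazar (13 Apr 1996) before Petrov (10 May 1997) before Baptiste (12 May 1998).
Beaumont and Salazar both have admission number 696, so the next rule applies.
Beaumont and Salazar both have years on the livery 36 years, so the next rule applies.
Among Beaumont and Salazar, alphabetically by surname: Beaumont before Salazar.
Full order: Beaumont, Salazar, Petrov, Baptiste, Varga, Harlow, Achebe, Mbeki.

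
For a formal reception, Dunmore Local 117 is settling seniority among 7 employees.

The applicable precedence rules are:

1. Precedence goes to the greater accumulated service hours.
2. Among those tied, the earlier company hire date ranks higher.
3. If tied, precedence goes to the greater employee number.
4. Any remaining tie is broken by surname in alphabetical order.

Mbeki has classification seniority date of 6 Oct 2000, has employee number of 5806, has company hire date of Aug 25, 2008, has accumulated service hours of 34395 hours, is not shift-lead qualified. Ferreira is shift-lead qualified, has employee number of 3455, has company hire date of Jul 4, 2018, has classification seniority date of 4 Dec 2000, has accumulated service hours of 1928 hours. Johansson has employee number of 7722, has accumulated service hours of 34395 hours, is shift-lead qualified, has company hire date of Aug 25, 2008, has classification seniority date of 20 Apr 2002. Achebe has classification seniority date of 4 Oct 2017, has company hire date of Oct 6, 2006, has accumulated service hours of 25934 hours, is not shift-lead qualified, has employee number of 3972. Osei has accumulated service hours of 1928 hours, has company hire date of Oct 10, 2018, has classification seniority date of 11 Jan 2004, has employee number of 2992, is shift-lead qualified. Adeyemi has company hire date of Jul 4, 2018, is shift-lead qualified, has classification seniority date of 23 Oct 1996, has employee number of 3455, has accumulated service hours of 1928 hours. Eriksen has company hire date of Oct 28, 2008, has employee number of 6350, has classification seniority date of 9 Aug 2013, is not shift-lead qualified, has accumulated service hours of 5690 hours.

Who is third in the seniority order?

By accumulated service hours (higher first): Johansson and Mbeki (both 34395 hours); then Achebe (25934 hours); then Eriksen (5690 hours); then Adeyemi, Ferreira and Osei (each 1928 hours).
Johansson and Mbeki both have company hire date Aug 25, 2008, so the next rule applies.
Among Johansson and Mbeki, by employee number (higher first): Johansson (7722) before Mbeki (5806).
Among Adeyemi, Ferreira and Osei, by company hire date (earlier first): Adeyemi and Ferreira (Jul 4, 2018) before Osei (Oct 10, 2018).
Adeyemi and Ferreira both have employee number 3455, so the next rule applies.
Among Adeyemi and Ferreira, alphabetically by surname: Adeyemi before Ferreira.
Order: Johansson, Mbeki, Achebe, Eriksen, Adeyemi, Ferreira, Osei.

Achebe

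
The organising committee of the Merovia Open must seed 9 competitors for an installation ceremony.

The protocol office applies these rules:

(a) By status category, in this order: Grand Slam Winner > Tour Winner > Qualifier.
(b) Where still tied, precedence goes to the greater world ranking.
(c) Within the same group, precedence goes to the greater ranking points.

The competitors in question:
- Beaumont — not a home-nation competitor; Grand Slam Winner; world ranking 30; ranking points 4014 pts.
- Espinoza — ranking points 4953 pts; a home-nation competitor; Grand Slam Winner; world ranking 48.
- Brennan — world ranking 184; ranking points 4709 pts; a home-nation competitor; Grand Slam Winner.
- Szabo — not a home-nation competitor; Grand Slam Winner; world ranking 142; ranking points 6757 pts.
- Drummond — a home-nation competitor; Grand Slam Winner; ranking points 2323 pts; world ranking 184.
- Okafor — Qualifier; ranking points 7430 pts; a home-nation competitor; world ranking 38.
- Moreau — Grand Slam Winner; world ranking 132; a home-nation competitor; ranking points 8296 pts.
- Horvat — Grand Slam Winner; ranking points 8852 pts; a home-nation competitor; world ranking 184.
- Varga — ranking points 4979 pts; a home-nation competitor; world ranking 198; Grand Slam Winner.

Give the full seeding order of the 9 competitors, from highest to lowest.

Varga, Horvat, Brennan, Drummond, Szabo, Moreau, Espinoza, Beaumont, Okafor

By status category: Varga, Horvat, Brennan, Drummond, Szabo, Moreau, Espinoza and Beaumont (Grand Slam Winner); then Okafor (Qualifier).
Among Varga, Horvat, Brennan, Drummond, Szabo, Moreau, Espinoza and Beaumont, by world ranking (higher first): Varga (198) before Horvat, Brennan and Drummond (184) before Szabo (142) before Moreau (132) before Espinoza (48) before Beaumont (30).
Among Horvat, Brennan and Drummond, by ranking points (higher first): Horvat (8852 pts) before Brennan (4709 pts) before Drummond (2323 pts).
Full order: Varga, Horvat, Brennan, Drummond, Szabo, Moreau, Espinoza, Beaumont, Okafor.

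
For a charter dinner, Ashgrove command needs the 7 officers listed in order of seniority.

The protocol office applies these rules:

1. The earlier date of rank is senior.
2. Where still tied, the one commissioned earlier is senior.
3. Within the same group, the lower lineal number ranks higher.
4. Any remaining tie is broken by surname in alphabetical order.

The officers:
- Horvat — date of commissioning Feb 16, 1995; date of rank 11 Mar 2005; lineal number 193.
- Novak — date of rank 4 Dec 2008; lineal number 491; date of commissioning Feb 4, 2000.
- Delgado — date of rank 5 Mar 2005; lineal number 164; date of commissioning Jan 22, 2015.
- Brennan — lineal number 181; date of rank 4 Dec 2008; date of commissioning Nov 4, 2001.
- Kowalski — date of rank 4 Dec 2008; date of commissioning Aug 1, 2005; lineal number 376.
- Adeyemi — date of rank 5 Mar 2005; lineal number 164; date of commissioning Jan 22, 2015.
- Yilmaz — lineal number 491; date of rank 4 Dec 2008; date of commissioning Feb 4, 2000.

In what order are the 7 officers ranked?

Adeyemi, Delgado, Horvat, Novak, Yilmaz, Brennan, Kowalski

By date of rank (earlier first): Adeyemi and Delgado (both 5 Mar 2005); then Horvat (11 Mar 2005); then Novak, Yilmaz, Brennan and Kowalski (each 4 Dec 2008).
Adeyemi and Delgado both have date of commissioning Jan 22, 2015, so the next rule applies.
Adeyemi and Delgado both have lineal number 164, so the next rule applies.
Among Adeyemi and Delgado, alphabetically by surname: Adeyemi before Delgado.
Among Novak, Yilmaz, Brennan and Kowalski, by date of commissioning (earlier first): Novak and Yilmaz (Feb 4, 2000) before Brennan (Nov 4, 2001) before Kowalski (Aug 1, 2005).
Novak and Yilmaz both have lineal number 491, so the next rule applies.
Among Novak and Yilmaz, alphabetically by surname: Novak before Yilmaz.
Full order: Adeyemi, Delgado, Horvat, Novak, Yilmaz, Brennan, Kowalski.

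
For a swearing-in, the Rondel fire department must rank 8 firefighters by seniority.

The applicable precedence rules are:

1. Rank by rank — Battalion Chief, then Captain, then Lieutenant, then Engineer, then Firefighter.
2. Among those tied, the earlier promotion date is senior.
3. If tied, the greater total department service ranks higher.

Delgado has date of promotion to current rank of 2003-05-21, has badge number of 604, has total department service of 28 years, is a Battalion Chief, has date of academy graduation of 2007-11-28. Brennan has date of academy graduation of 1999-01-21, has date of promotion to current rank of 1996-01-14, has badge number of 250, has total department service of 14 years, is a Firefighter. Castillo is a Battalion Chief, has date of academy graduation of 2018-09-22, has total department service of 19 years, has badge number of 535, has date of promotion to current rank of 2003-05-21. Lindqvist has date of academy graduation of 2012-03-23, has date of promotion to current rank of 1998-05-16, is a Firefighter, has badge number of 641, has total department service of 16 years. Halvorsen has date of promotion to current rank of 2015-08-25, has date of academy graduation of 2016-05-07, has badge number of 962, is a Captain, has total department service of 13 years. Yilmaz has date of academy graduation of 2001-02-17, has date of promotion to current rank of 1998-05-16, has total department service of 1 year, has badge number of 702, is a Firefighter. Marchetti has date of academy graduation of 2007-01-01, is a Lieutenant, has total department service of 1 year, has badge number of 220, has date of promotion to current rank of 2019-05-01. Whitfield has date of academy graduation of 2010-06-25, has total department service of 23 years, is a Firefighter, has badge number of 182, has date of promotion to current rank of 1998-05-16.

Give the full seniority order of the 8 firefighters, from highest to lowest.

Delgado, Castillo, Halvorsen, Marchetti, Brennan, Whitfield, Lindqvist, Yilmaz

By rank: Delgado and Castillo (Battalion Chief); then Halvorsen (Captain); then Marchetti (Lieutenant); then Brennan, Whitfield, Lindqvist and Yilmaz (Firefighter).
Delgado and Castillo both have date of promotion to current rank 2003-05-21, so the next rule applies.
Among Delgado and Castillo, by total department service (higher first): Delgado (28 years) before Castillo (19 years).
Among Brennan, Whitfield, Lindqvist and Yilmaz, by date of promotion to current rank (earlier first): Brennan (1996-01-14) before Whitfield, Lindqvist and Yilmaz (1998-05-16).
Among Whitfield, Lindqvist and Yilmaz, by total department service (higher first): Whitfield (23 years) before Lindqvist (16 years) before Yilmaz (1 year).
Full order: Delgado, Castillo, Halvorsen, Marchetti, Brennan, Whitfield, Lindqvist, Yilmaz.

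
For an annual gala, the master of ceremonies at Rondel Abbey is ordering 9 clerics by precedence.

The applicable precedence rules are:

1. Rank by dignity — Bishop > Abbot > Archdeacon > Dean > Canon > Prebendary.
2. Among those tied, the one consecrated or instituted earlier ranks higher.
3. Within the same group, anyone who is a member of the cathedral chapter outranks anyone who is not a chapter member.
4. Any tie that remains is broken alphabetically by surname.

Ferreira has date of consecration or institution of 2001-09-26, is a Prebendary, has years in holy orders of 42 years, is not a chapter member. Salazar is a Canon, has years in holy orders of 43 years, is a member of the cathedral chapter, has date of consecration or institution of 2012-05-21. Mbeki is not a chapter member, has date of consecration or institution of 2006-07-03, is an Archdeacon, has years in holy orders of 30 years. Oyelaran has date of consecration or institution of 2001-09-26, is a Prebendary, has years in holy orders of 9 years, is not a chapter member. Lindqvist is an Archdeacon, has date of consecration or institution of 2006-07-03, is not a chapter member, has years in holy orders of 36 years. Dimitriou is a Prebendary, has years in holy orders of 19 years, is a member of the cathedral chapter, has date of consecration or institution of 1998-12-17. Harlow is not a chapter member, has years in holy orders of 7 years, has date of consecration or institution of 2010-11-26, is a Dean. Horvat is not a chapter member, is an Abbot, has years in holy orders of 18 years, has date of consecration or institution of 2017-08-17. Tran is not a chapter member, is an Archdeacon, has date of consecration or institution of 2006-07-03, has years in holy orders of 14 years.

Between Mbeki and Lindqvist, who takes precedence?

Lindqvist

By dignity: Horvat (Abbot); then Lindqvist, Mbeki and Tran (Archdeacon); then Harlow (Dean); then Salazar (Canon); then Dimitriou, Ferreira and Oyelaran (Prebendary).
Lindqvist, Mbeki and Tran all have date of consecration or institution 2006-07-03, so the next rule applies.
Lindqvist, Mbeki and Tran are each not a chapter member, so the next rule applies.
Among Lindqvist, Mbeki and Tran, alphabetically by surname: Lindqvist before Mbeki before Tran.
Among Dimitriou, Ferreira and Oyelaran, by date of consecration or institution (earlier first): Dimitriou (1998-12-17) before Ferreira and Oyelaran (2001-09-26).
Ferreira and Oyelaran are each not a chapter member, so the next rule applies.
Among Ferreira and Oyelaran, alphabetically by surname: Ferreira before Oyelaran.
So Lindqvist takes precedence.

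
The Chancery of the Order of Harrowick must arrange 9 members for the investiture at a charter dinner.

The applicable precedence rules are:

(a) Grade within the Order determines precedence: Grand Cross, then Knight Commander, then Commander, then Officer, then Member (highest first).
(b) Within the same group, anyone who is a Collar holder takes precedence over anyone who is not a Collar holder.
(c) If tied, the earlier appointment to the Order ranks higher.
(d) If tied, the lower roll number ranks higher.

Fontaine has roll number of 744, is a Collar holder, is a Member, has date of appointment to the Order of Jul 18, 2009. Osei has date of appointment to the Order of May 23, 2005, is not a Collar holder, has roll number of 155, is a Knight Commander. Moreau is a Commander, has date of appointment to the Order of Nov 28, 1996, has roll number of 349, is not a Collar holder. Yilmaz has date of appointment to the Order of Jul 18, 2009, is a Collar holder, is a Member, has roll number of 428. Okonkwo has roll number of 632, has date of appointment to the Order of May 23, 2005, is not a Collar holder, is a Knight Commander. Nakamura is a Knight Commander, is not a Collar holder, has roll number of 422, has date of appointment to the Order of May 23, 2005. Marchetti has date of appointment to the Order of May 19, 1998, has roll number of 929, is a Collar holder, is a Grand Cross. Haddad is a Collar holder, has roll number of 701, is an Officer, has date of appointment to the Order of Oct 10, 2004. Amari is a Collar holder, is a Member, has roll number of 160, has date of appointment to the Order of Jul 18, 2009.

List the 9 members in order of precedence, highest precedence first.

By grade within the Order: Marchetti (Grand Cross); then Osei, Nakamura and Okonkwo (Knight Commander); then Moreau (Commander); then Haddad (Officer); then Amari, Yilmaz and Fontaine (Member).
Osei, Nakamura and Okonkwo are each not a Collar holder, so the next rule applies.
Osei, Nakamura and Okonkwo all have date of appointment to the Order May 23, 2005, so the next rule applies.
Among Osei, Nakamura and Okonkwo, by roll number (lower first): Osei (155) before Nakamura (422) before Okonkwo (632).
Amari, Yilmaz and Fontaine are each a Collar holder, so the next rule applies.
Amari, Yilmaz and Fontaine all have date of appointment to the Order Jul 18, 2009, so the next rule applies.
Among Amari, Yilmaz and Fontaine, by roll number (lower first): Amari (160) before Yilmaz (428) before Fontaine (744).
Full order: Marchetti, Osei, Nakamura, Okonkwo, Moreau, Haddad, Amari, Yilmaz, Fontaine.

Marchetti, Osei, Nakamura, Okonkwo, Moreau, Haddad, Amari, Yilmaz, Fontaine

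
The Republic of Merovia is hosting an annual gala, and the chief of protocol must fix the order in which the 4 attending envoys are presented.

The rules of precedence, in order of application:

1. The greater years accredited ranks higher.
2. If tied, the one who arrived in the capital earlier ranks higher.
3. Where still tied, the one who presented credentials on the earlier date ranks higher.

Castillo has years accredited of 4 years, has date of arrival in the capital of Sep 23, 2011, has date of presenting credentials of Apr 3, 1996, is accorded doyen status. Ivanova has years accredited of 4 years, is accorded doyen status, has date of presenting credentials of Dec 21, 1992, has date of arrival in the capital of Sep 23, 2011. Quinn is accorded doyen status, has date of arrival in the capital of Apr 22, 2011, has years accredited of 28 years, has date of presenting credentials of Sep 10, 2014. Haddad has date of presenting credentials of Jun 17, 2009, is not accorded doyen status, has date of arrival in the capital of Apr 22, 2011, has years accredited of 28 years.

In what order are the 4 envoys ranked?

By years accredited (higher first): Haddad and Quinn (both 28 years); then Ivanova and Castillo (both 4 years).
Haddad and Quinn both have date of arrival in the capital Apr 22, 2011, so the next rule applies.
Among Haddad and Quinn, by date of presenting credentials (earlier first): Haddad (Jun 17, 2009) before Quinn (Sep 10, 2014).
Ivanova and Castillo both have date of arrival in the capital Sep 23, 2011, so the next rule applies.
Among Ivanova and Castillo, by date of presenting credentials (earlier first): Ivanova (Dec 21, 1992) before Castillo (Apr 3, 1996).
Full order: Haddad, Quinn, Ivanova, Castillo.

Haddad, Quinn, Ivanova, Castillo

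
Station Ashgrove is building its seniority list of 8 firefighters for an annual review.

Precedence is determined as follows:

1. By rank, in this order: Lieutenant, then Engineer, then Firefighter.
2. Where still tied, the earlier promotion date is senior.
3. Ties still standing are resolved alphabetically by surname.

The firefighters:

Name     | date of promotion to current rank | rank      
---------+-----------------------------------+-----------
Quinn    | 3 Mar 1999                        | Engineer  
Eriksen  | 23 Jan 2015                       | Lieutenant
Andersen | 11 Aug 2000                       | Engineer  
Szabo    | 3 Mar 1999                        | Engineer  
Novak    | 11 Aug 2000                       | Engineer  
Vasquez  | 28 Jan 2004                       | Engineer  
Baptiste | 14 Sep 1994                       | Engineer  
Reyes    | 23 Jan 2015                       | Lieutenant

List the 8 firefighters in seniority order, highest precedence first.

Eriksen, Reyes, Baptiste, Quinn, Szabo, Andersen, Novak, Vasquez

By rank: Eriksen and Reyes (Lieutenant); then Baptiste, Quinn, Szabo, Andersen, Novak and Vasquez (Engineer).
Eriksen and Reyes both have date of promotion to current rank 23 Jan 2015, so the next rule applies.
Among Eriksen and Reyes, alphabetically by surname: Eriksen before Reyes.
Among Baptiste, Quinn, Szabo, Andersen, Novak and Vasquez, by date of promotion to current rank (earlier first): Baptiste (14 Sep 1994) before Quinn and Szabo (3 Mar 1999) before Andersen and Novak (11 Aug 2000) before Vasquez (28 Jan 2004).
Among Quinn and Szabo, alphabetically by surname: Quinn before Szabo.
Among Andersen and Novak, alphabetically by surname: Andersen before Novak.
Full order: Eriksen, Reyes, Baptiste, Quinn, Szabo, Andersen, Novak, Vasquez.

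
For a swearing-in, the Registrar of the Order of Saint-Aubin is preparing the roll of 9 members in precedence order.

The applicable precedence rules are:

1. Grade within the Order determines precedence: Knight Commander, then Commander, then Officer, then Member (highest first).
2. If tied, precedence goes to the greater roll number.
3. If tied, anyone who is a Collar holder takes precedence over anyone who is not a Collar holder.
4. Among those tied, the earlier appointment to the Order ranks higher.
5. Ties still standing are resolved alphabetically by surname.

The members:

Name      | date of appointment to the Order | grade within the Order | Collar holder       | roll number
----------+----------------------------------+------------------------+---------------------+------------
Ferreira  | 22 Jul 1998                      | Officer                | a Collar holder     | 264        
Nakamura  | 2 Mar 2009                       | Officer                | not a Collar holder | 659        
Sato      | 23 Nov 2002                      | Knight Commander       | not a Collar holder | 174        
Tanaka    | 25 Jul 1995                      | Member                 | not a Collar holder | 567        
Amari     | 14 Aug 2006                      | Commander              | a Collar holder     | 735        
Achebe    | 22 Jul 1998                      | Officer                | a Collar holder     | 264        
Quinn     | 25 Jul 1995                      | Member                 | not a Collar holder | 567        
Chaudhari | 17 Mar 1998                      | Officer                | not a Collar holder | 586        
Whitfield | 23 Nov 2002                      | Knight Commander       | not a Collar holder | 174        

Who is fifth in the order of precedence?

By grade within the Order: Sato and Whitfield (Knight Commander); then Amari (Commander); then Nakamura, Chaudhari, Achebe and Ferreira (Officer); then Quinn and Tanaka (Member).
Sato and Whitfield both have roll number 174, so the next rule applies.
Sato and Whitfield are each not a Collar holder, so the next rule applies.
Sato and Whitfield both have date of appointment to the Order 23 Nov 2002, so the next rule applies.
Among Sato and Whitfield, alphabetically by surname: Sato before Whitfield.
Among Nakamura, Chaudhari, Achebe and Ferreira, by roll number (higher first): Nakamura (659) before Chaudhari (586) before Achebe and Ferreira (264).
Achebe and Ferreira are each a Collar holder, so the next rule applies.
Achebe and Ferreira both have date of appointment to the Order 22 Jul 1998, so the next rule applies.
Among Achebe and Ferreira, alphabetically by surname: Achebe before Ferreira.
Quinn and Tanaka both have roll number 567, so the next rule applies.
Quinn and Tanaka are each not a Collar holder, so the next rule applies.
Quinn and Tanaka both have date of appointment to the Order 25 Jul 1995, so the next rule applies.
Among Quinn and Tanaka, alphabetically by surname: Quinn before Tanaka.
Order: Sato, Whitfield, Amari, Nakamura, Chaudhari, Achebe, Ferreira, Quinn, Tanaka.

Chaudhari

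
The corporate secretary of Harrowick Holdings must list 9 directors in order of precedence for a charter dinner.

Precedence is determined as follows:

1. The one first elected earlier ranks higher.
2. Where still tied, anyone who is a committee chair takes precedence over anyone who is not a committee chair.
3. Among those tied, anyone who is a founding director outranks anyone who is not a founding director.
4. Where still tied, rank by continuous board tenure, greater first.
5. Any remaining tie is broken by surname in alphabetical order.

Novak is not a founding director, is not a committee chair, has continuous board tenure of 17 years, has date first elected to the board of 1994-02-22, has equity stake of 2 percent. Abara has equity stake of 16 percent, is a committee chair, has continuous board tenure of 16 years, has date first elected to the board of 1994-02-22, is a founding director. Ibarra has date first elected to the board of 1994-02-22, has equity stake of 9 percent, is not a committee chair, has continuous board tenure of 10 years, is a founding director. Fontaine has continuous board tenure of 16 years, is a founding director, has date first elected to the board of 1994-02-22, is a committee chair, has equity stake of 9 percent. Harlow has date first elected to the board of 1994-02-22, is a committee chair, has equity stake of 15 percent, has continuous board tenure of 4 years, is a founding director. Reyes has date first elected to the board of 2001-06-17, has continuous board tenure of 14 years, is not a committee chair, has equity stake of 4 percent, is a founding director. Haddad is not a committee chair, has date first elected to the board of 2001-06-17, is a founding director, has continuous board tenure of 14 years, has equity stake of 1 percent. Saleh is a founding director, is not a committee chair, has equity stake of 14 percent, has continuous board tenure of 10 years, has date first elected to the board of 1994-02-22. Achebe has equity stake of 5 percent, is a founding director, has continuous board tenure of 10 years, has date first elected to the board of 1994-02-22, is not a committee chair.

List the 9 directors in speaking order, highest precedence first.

Abara, Fontaine, Harlow, Achebe, Ibarra, Saleh, Novak, Haddad, Reyes

By date first elected to the board (earlier first): Abara, Fontaine, Harlow, Achebe, Ibarra, Saleh and Novak (each 1994-02-22); then Haddad and Reyes (both 2001-06-17).
Among Abara, Fontaine, Harlow, Achebe, Ibarra, Saleh and Novak, a committee chair before not a committee chair: Abara, Fontaine and Harlow (a committee chair) before Achebe, Ibarra, Saleh and Novak (not a committee chair).
Abara, Fontaine and Harlow are each a founding director, so the next rule applies.
Among Abara, Fontaine and Harlow, by continuous board tenure (higher first): Abara and Fontaine (16 years) before Harlow (4 years).
Among Abara and Fontaine, alphabetically by surname: Abara before Fontaine.
Among Achebe, Ibarra, Saleh and Novak, a founding director before not a founding director: Achebe, Ibarra and Saleh (a founding director) before Novak (not a founding director).
Achebe, Ibarra and Saleh all have continuous board tenure 10 years, so the next rule applies.
Among Achebe, Ibarra and Saleh, alphabetically by surname: Achebe before Ibarra before Saleh.
Haddad and Reyes are each not a committee chair, so the next rule applies.
Haddad and Reyes are each a founding director, so the next rule applies.
Haddad and Reyes both have continuous board tenure 14 years, so the next rule applies.
Among Haddad and Reyes, alphabetically by surname: Haddad before Reyes.
Full order: Abara, Fontaine, Harlow, Achebe, Ibarra, Saleh, Novak, Haddad, Reyes.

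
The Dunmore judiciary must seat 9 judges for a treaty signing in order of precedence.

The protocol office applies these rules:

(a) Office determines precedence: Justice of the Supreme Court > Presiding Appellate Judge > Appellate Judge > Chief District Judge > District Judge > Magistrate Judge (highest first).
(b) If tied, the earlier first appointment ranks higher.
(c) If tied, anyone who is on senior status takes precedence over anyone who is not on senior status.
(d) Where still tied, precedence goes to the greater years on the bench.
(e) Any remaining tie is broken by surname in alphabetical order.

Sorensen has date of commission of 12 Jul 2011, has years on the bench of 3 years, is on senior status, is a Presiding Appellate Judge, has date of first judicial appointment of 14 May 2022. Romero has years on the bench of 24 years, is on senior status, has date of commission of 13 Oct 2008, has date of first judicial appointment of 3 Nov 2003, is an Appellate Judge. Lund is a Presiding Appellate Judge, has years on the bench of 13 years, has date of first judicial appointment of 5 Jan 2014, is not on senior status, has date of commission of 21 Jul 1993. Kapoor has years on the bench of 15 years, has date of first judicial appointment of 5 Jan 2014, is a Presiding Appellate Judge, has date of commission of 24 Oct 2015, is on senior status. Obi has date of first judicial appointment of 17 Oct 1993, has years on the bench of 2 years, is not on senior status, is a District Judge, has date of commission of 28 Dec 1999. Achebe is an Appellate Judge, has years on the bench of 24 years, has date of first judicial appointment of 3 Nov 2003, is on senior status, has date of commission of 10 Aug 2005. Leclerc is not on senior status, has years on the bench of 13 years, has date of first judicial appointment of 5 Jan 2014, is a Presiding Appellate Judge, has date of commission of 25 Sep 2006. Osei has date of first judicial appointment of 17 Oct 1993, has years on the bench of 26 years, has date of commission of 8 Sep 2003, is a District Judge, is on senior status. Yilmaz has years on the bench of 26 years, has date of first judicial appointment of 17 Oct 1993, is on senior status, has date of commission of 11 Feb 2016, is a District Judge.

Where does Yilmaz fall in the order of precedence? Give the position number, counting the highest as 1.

8

By office: Kapoor, Leclerc, Lund and Sorensen (Presiding Appellate Judge); then Achebe and Romero (Appellate Judge); then Osei, Yilmaz and Obi (District Judge).
Among Kapoor, Leclerc, Lund and Sorensen, by date of first judicial appointment (earlier first): Kapoor, Leclerc and Lund (5 Jan 2014) before Sorensen (14 May 2022).
Among Kapoor, Leclerc and Lund, on senior status before not on senior status: Kapoor (on senior status) before Leclerc and Lund (not on senior status).
Leclerc and Lund both have years on the bench 13 years, so the next rule applies.
Among Leclerc and Lund, alphabetically by surname: Leclerc before Lund.
Achebe and Romero both have date of first judicial appointment 3 Nov 2003, so the next rule applies.
Achebe and Romero are each on senior status, so the next rule applies.
Achebe and Romero both have years on the bench 24 years, so the next rule applies.
Among Achebe and Romero, alphabetically by surname: Achebe before Romero.
Osei, Yilmaz and Obi all have date of first judicial appointment 17 Oct 1993, so the next rule applies.
Among Osei, Yilmaz and Obi, on senior status before not on senior status: Osei and Yilmaz (on senior status) before Obi (not on senior status).
Osei and Yilmaz both have years on the bench 26 years, so the next rule applies.
Among Osei and Yilmaz, alphabetically by surname: Osei before Yilmaz.
Order: Kapoor, Leclerc, Lund, Sorensen, Achebe, Romero, Osei, Yilmaz, Obi. So position 8.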